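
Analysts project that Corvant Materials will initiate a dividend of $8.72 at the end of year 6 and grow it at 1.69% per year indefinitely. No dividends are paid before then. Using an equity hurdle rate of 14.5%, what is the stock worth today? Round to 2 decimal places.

$34.59

Deferred-dividend DDM. At t=5 the remaining stream is a growing perpetuity with first payment D_6 = 8.72.
V_5 = D_6/(r−g) = 8.72/(0.145−0.0169) = 68.0718
P₀ = V_5/(1+r)^5 = 68.0718/(1+0.145)^5 = 34.5892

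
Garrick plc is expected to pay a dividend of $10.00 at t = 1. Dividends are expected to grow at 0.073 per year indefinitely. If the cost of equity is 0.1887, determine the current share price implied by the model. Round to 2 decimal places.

$86.43

Gordon growth model: P₀ = D₁/(r − g), with D₁ = 10.00 given directly.
P₀ = 10.0000 / (0.1887 − 0.073) = 10.0000 / 0.1157 = 86.4304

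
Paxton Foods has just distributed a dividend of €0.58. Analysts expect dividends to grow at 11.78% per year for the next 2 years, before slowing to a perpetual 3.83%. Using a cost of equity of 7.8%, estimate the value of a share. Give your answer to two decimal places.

€17.53

Two-stage DDM. Project D₁…D_2 at 0.1178, terminal growth 0.0383, discount at r = 0.078.
D_1 = 0.6483
D_2 = 0.7247
Terminal value at t=2: TV = D_3/(r−g) = 0.7525/(0.078−0.0383) = 18.9535
P₀ = 0.6483/(1+0.078)^1 + 0.7247/(1+0.078)^2 + 18.9535/(1+0.078)^2 = 17.5349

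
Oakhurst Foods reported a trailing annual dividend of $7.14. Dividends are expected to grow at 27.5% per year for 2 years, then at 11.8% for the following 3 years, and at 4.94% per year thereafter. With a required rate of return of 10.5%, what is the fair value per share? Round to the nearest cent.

$232.76

Three-stage DDM. Project D₁…D_5; terminal Gordon value at t=5 with g = 0.0494; discount at r = 0.105.
D_1 = 9.1035
D_2 = 11.6070
D_3 = 12.9766
D_4 = 14.5078
D_5 = 16.2197
TV_5 = 17.0210/(0.105−0.0494) = 306.1331
P₀ = Σ Dₜ/(1+r)ᵗ + TV_5/(1+r)^5 = 232.7612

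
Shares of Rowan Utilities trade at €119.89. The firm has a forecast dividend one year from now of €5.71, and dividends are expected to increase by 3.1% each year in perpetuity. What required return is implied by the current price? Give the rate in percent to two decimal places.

Rearranging the constant-growth DDM: r = D₁/P₀ + g.
r = 5.7100 / 119.89 + 0.031 = 0.04763 + 0.031 = 0.07863

7.86%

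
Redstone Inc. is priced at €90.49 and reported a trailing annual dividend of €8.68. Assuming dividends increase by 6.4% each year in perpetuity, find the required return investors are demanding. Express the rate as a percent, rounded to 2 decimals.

Rearranging the constant-growth DDM: r = D₁/P₀ + g.
D₁ = 8.68 × (1 + 0.064) = 9.2355.
r = 9.2355 / 90.49 + 0.064 = 0.10206 + 0.064 = 0.16606

16.61%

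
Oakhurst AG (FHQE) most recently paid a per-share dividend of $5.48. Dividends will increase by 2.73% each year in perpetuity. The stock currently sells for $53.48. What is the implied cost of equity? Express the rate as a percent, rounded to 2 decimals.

13.26%

Rearranging the constant-growth DDM: r = D₁/P₀ + g.
D₁ = 5.48 × (1 + 0.0273) = 5.6296.
r = 5.6296 / 53.48 + 0.0273 = 0.10527 + 0.0273 = 0.13257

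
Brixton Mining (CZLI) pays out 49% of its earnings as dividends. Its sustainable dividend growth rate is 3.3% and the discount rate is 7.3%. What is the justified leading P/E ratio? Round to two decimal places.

12.25

Justified leading P/E = b/(r−g) = 0.49/(0.073−0.033) = 12.2500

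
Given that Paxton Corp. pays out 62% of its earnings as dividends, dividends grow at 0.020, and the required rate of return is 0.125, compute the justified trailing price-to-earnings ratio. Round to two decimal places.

Justified trailing P/E = b(1+g)/(r−g) = 0.62×(1+0.02)/(0.125−0.02) = 6.0229

6.02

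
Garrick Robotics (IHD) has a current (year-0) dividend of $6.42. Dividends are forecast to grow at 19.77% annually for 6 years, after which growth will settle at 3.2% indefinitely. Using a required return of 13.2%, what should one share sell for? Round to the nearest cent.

Two-stage DDM. Project D₁…D_6 at 0.1977, terminal growth 0.032, discount at r = 0.132.
D_1 = 7.6892
D_2 = 9.2094
D_3 = 11.0301
D_4 = 13.2107
D_5 = 15.8225
D_6 = 18.9506
Terminal value at t=6: TV = D_7/(r−g) = 19.5570/(0.132−0.032) = 195.5704
P₀ = 7.6892/(1+0.132)^1 + 9.2094/(1+0.132)^2 + 11.0301/(1+0.132)^3 + 13.2107/(1+0.132)^4 + 15.8225/(1+0.132)^5 + 18.9506/(1+0.132)^6 + 195.5704/(1+0.132)^6 = 140.0919

$140.09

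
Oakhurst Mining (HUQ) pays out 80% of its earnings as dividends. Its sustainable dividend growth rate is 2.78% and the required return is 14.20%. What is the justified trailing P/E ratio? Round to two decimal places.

Justified trailing P/E = b(1+g)/(r−g) = 0.80×(1+0.0278)/(0.142−0.0278) = 7.2000

7.20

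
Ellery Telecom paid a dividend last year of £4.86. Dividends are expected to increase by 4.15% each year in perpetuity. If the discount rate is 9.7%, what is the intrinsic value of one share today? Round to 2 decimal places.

Gordon growth model: P₀ = D₁/(r − g). D₁ = 4.86 × (1 + 0.0415) = 5.0617.
P₀ = 5.0617 / (0.097 − 0.0415) = 5.0617 / 0.0555 = 91.2016

£91.20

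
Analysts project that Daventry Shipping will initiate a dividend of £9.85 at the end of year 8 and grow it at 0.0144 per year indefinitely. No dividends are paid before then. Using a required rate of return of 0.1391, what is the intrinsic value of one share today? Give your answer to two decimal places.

£31.74

Deferred-dividend DDM. At t=7 the remaining stream is a growing perpetuity with first payment D_8 = 9.85.
V_7 = D_8/(r−g) = 9.85/(0.1391−0.0144) = 78.9896
P₀ = V_7/(1+r)^7 = 78.9896/(1+0.1391)^7 = 31.7422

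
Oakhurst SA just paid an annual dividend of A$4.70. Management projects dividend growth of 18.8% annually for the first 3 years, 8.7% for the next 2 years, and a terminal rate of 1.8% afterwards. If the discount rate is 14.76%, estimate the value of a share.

A$61.48

Three-stage DDM. Project D₁…D_5; terminal Gordon value at t=5 with g = 0.018; discount at r = 0.1476.
D_1 = 5.5836
D_2 = 6.6333
D_3 = 7.8804
D_4 = 8.5660
D_5 = 9.3112
TV_5 = 9.4788/(0.1476−0.018) = 73.1390
P₀ = Σ Dₜ/(1+r)ᵗ + TV_5/(1+r)^5 = 61.4777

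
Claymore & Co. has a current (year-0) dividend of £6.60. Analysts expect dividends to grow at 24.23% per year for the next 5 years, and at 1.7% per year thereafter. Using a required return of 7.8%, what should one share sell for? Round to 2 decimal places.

£275.18

Two-stage DDM. Project D₁…D_5 at 0.2423, terminal growth 0.017, discount at r = 0.078.
D_1 = 8.1992
D_2 = 10.1858
D_3 = 12.6539
D_4 = 15.7199
D_5 = 19.5288
Terminal value at t=5: TV = D_6/(r−g) = 19.8608/(0.078−0.017) = 325.5873
P₀ = 8.1992/(1+0.078)^1 + 10.1858/(1+0.078)^2 + 12.6539/(1+0.078)^3 + 15.7199/(1+0.078)^4 + 19.5288/(1+0.078)^5 + 325.5873/(1+0.078)^5 = 275.1799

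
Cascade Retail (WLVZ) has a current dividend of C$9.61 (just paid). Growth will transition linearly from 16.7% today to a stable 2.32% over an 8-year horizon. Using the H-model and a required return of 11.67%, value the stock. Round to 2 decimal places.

C$164.28

H-model: P₀ = D₀[(1+g_L) + H(g_S−g_L)]/(r−g_L), with H = 8/2 = 4.
P₀ = 9.61 × [(1+0.0232) + 4×(0.167−0.0232)] / (0.1167−0.0232)
   = 9.61 × 1.5984 / 0.0935 = 164.2847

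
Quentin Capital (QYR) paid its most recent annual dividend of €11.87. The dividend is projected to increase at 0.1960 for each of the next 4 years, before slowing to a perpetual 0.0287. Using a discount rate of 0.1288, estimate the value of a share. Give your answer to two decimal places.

Two-stage DDM. Project D₁…D_4 at 0.196, terminal growth 0.0287, discount at r = 0.1288.
D_1 = 14.1965
D_2 = 16.9790
D_3 = 20.3069
D_4 = 24.2871
Terminal value at t=4: TV = D_5/(r−g) = 24.9841/(0.1288−0.0287) = 249.5917
P₀ = 14.1965/(1+0.1288)^1 + 16.9790/(1+0.1288)^2 + 20.3069/(1+0.1288)^3 + 24.2871/(1+0.1288)^4 + 249.5917/(1+0.1288)^4 = 208.7111

€208.71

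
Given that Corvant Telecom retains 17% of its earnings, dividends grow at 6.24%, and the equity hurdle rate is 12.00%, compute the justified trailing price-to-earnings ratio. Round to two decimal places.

Payout ratio b = 1 − 0.17 = 0.83.
Justified trailing P/E = b(1+g)/(r−g) = 0.83×(1+0.0624)/(0.12−0.0624) = 15.3089

15.31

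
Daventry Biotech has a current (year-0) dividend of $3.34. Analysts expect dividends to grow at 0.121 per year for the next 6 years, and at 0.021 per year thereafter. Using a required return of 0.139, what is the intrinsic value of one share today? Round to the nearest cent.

$45.23

Two-stage DDM. Project D₁…D_6 at 0.121, terminal growth 0.021, discount at r = 0.139.
D_1 = 3.7441
D_2 = 4.1972
D_3 = 4.7050
D_4 = 5.2743
D_5 = 5.9125
D_6 = 6.6280
Terminal value at t=6: TV = D_7/(r−g) = 6.7672/(0.139−0.021) = 57.3487
P₀ = 3.7441/(1+0.139)^1 + 4.1972/(1+0.139)^2 + 4.7050/(1+0.139)^3 + 5.2743/(1+0.139)^4 + 5.9125/(1+0.139)^5 + 6.6280/(1+0.139)^6 + 57.3487/(1+0.139)^6 = 45.2255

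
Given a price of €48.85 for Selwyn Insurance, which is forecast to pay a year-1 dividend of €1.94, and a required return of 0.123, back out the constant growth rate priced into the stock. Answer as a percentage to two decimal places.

8.33%

From P₀ = D₁/(r − g), the implied growth is g = r − D₁/P₀.
g = 0.123 − 1.94/48.85 = 0.123 − 0.03971 = 0.08329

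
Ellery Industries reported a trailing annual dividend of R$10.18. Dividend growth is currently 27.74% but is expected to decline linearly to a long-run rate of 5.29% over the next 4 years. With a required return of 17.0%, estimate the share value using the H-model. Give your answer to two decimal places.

H-model: P₀ = D₀[(1+g_L) + H(g_S−g_L)]/(r−g_L), with H = 4/2 = 2.
P₀ = 10.18 × [(1+0.0529) + 2×(0.2774−0.0529)] / (0.17−0.0529)
   = 10.18 × 1.5019 / 0.1171 = 130.5665

R$130.57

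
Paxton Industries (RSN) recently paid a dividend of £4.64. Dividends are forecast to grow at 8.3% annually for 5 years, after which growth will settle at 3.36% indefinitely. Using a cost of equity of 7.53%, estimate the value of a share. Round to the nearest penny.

£142.89

Two-stage DDM. Project D₁…D_5 at 0.083, terminal growth 0.0336, discount at r = 0.0753.
D_1 = 5.0251
D_2 = 5.4422
D_3 = 5.8939
D_4 = 6.3831
D_5 = 6.9129
Terminal value at t=5: TV = D_6/(r−g) = 7.1452/(0.0753−0.0336) = 171.3471
P₀ = 5.0251/(1+0.0753)^1 + 5.4422/(1+0.0753)^2 + 5.8939/(1+0.0753)^3 + 6.3831/(1+0.0753)^4 + 6.9129/(1+0.0753)^5 + 171.3471/(1+0.0753)^5 = 142.8901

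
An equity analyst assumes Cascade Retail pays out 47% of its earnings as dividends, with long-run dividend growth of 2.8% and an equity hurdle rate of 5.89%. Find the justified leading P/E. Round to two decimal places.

Justified leading P/E = b/(r−g) = 0.47/(0.0589−0.028) = 15.2104

15.21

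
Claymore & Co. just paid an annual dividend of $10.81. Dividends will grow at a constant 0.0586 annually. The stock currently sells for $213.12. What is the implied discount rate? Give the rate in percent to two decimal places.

Rearranging the constant-growth DDM: r = D₁/P₀ + g.
D₁ = 10.81 × (1 + 0.0586) = 11.4435.
r = 11.4435 / 213.12 + 0.0586 = 0.05369 + 0.0586 = 0.11229

11.23%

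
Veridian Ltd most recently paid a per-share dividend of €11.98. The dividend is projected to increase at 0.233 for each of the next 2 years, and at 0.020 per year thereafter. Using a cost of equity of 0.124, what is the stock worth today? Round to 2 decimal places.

Two-stage DDM. Project D₁…D_2 at 0.233, terminal growth 0.02, discount at r = 0.124.
D_1 = 14.7713
D_2 = 18.2131
Terminal value at t=2: TV = D_3/(r−g) = 18.5773/(0.124−0.02) = 178.6281
P₀ = 14.7713/(1+0.124)^1 + 18.2131/(1+0.124)^2 + 178.6281/(1+0.124)^2 = 168.9475

€168.95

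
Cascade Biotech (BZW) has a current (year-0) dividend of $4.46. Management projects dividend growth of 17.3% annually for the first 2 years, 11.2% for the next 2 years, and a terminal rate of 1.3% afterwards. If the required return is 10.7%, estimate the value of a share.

Three-stage DDM. Project D₁…D_4; terminal Gordon value at t=4 with g = 0.013; discount at r = 0.107.
D_1 = 5.2316
D_2 = 6.1366
D_3 = 6.8239
D_4 = 7.5882
TV_4 = 7.6869/(0.107−0.013) = 81.7753
P₀ = Σ Dₜ/(1+r)ᵗ + TV_4/(1+r)^4 = 74.2711

$74.27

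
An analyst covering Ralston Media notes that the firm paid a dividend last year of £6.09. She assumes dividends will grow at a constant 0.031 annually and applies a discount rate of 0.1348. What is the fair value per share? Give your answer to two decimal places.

Gordon growth model: P₀ = D₁/(r − g). D₁ = 6.09 × (1 + 0.031) = 6.2788.
P₀ = 6.2788 / (0.1348 − 0.031) = 6.2788 / 0.1038 = 60.4893

£60.49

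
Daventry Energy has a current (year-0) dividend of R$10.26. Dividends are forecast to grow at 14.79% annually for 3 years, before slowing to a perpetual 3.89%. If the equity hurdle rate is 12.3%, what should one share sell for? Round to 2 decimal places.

Two-stage DDM. Project D₁…D_3 at 0.1479, terminal growth 0.0389, discount at r = 0.123.
D_1 = 11.7775
D_2 = 13.5193
D_3 = 15.5188
Terminal value at t=3: TV = D_4/(r−g) = 16.1225/(0.123−0.0389) = 191.7067
P₀ = 11.7775/(1+0.123)^1 + 13.5193/(1+0.123)^2 + 15.5188/(1+0.123)^3 + 191.7067/(1+0.123)^3 = 167.5276

R$167.53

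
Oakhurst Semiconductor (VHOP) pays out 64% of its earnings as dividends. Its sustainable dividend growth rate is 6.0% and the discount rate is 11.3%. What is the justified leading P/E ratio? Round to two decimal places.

12.08

Justified leading P/E = b/(r−g) = 0.64/(0.113−0.06) = 12.0755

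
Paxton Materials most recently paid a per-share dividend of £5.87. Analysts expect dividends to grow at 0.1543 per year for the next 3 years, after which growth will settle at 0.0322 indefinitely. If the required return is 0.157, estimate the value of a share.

Two-stage DDM. Project D₁…D_3 at 0.1543, terminal growth 0.0322, discount at r = 0.157.
D_1 = 6.7757
D_2 = 7.8212
D_3 = 9.0281
Terminal value at t=3: TV = D_4/(r−g) = 9.3188/(0.157−0.0322) = 74.6695
P₀ = 6.7757/(1+0.157)^1 + 7.8212/(1+0.157)^2 + 9.0281/(1+0.157)^3 + 74.6695/(1+0.157)^3 = 65.7386

£65.74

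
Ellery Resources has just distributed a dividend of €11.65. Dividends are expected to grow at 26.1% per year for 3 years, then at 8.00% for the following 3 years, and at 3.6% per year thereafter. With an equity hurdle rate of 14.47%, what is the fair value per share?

€208.84

Three-stage DDM. Project D₁…D_6; terminal Gordon value at t=6 with g = 0.036; discount at r = 0.1447.
D_1 = 14.6907
D_2 = 18.5249
D_3 = 23.3599
D_4 = 25.2287
D_5 = 27.2470
D_6 = 29.4268
TV_6 = 30.4861/(0.1447−0.036) = 280.4611
P₀ = Σ Dₜ/(1+r)ᵗ + TV_6/(1+r)^6 = 208.8399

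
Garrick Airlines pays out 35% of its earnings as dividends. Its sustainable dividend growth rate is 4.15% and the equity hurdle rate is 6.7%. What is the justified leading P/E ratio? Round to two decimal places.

13.73

Justified leading P/E = b/(r−g) = 0.35/(0.067−0.0415) = 13.7255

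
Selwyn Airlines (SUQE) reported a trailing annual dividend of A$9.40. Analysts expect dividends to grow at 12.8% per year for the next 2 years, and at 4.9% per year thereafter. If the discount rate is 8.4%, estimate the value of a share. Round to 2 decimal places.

A$325.03

Two-stage DDM. Project D₁…D_2 at 0.128, terminal growth 0.049, discount at r = 0.084.
D_1 = 10.6032
D_2 = 11.9604
Terminal value at t=2: TV = D_3/(r−g) = 12.5465/(0.084−0.049) = 358.4706
P₀ = 10.6032/(1+0.084)^1 + 11.9604/(1+0.084)^2 + 358.4706/(1+0.084)^2 = 325.0269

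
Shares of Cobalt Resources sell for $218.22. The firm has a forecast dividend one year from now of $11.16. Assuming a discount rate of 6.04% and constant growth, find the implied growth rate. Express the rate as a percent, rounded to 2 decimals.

0.93%

From P₀ = D₁/(r − g), the implied growth is g = r − D₁/P₀.
g = 0.0604 − 11.16/218.22 = 0.0604 − 0.05114 = 0.00926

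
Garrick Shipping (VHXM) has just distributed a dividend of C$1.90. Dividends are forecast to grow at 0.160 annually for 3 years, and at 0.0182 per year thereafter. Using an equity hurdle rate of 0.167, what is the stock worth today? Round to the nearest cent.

C$18.40

Two-stage DDM. Project D₁…D_3 at 0.16, terminal growth 0.0182, discount at r = 0.167.
D_1 = 2.2040
D_2 = 2.5566
D_3 = 2.9657
Terminal value at t=3: TV = D_4/(r−g) = 3.0197/(0.167−0.0182) = 20.2935
P₀ = 2.2040/(1+0.167)^1 + 2.5566/(1+0.167)^2 + 2.9657/(1+0.167)^3 + 20.2935/(1+0.167)^3 = 18.4005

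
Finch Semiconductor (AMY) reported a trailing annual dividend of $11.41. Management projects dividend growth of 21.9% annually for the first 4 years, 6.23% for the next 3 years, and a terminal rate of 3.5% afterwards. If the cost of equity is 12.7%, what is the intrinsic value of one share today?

Three-stage DDM. Project D₁…D_7; terminal Gordon value at t=7 with g = 0.035; discount at r = 0.127.
D_1 = 13.9088
D_2 = 16.9548
D_3 = 20.6679
D_4 = 25.1942
D_5 = 26.7638
D_6 = 28.4312
D_7 = 30.2024
TV_7 = 31.2595/(0.127−0.035) = 339.7774
P₀ = Σ Dₜ/(1+r)ᵗ + TV_7/(1+r)^7 = 244.5602

$244.56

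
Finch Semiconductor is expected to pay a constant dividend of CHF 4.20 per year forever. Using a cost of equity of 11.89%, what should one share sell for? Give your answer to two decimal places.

CHF 35.32

Zero-growth DDM (perpetuity): P₀ = D/r = 4.20 / 0.1189 = 35.3238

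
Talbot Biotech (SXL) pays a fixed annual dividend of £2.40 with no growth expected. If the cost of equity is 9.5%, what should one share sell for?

Zero-growth DDM (perpetuity): P₀ = D/r = 2.40 / 0.095 = 25.2632

£25.26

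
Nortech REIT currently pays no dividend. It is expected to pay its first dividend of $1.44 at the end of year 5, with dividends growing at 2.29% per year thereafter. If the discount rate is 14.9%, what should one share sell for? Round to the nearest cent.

Deferred-dividend DDM. At t=4 the remaining stream is a growing perpetuity with first payment D_5 = 1.44.
V_4 = D_5/(r−g) = 1.44/(0.149−0.0229) = 11.4195
P₀ = V_4/(1+r)^4 = 11.4195/(1+0.149)^4 = 6.5519

$6.55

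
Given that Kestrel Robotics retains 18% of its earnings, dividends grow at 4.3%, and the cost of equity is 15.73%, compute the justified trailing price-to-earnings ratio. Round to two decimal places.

7.48

Payout ratio b = 1 − 0.18 = 0.82.
Justified trailing P/E = b(1+g)/(r−g) = 0.82×(1+0.043)/(0.1573−0.043) = 7.4826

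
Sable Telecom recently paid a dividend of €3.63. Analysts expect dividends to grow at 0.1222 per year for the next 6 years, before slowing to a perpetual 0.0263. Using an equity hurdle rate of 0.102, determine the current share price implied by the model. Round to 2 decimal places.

€78.10

Two-stage DDM. Project D₁…D_6 at 0.1222, terminal growth 0.0263, discount at r = 0.102.
D_1 = 4.0736
D_2 = 4.5714
D_3 = 5.1300
D_4 = 5.7569
D_5 = 6.4604
D_6 = 7.2498
Terminal value at t=6: TV = D_7/(r−g) = 7.4405/(0.102−0.0263) = 98.2894
P₀ = 4.0736/(1+0.102)^1 + 4.5714/(1+0.102)^2 + 5.1300/(1+0.102)^3 + 5.7569/(1+0.102)^4 + 6.4604/(1+0.102)^5 + 7.2498/(1+0.102)^6 + 98.2894/(1+0.102)^6 = 78.1012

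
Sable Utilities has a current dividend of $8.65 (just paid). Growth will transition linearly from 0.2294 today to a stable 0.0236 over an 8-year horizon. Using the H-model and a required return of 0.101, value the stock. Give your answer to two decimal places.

$206.39

H-model: P₀ = D₀[(1+g_L) + H(g_S−g_L)]/(r−g_L), with H = 8/2 = 4.
P₀ = 8.65 × [(1+0.0236) + 4×(0.2294−0.0236)] / (0.101−0.0236)
   = 8.65 × 1.8468 / 0.0774 = 206.3930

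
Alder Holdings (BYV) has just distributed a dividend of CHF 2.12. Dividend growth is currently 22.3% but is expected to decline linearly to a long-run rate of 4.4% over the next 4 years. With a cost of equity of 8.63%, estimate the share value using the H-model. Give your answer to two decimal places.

H-model: P₀ = D₀[(1+g_L) + H(g_S−g_L)]/(r−g_L), with H = 4/2 = 2.
P₀ = 2.12 × [(1+0.044) + 2×(0.223−0.044)] / (0.0863−0.044)
   = 2.12 × 1.4020 / 0.0423 = 70.2657

CHF 70.27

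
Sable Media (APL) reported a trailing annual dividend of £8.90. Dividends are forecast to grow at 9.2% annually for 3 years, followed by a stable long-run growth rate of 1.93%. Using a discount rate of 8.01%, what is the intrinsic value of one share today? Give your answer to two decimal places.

£181.49

Two-stage DDM. Project D₁…D_3 at 0.092, terminal growth 0.0193, discount at r = 0.0801.
D_1 = 9.7188
D_2 = 10.6129
D_3 = 11.5893
Terminal value at t=3: TV = D_4/(r−g) = 11.8130/(0.0801−0.0193) = 194.2926
P₀ = 9.7188/(1+0.0801)^1 + 10.6129/(1+0.0801)^2 + 11.5893/(1+0.0801)^3 + 194.2926/(1+0.0801)^3 = 181.4856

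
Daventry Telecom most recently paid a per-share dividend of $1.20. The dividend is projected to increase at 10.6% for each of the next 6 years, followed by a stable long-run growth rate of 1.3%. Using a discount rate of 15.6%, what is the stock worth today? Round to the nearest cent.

$12.71

Two-stage DDM. Project D₁…D_6 at 0.106, terminal growth 0.013, discount at r = 0.156.
D_1 = 1.3272
D_2 = 1.4679
D_3 = 1.6235
D_4 = 1.7956
D_5 = 1.9859
D_6 = 2.1964
Terminal value at t=6: TV = D_7/(r−g) = 2.2250/(0.156−0.013) = 15.5591
P₀ = 1.3272/(1+0.156)^1 + 1.4679/(1+0.156)^2 + 1.6235/(1+0.156)^3 + 1.7956/(1+0.156)^4 + 1.9859/(1+0.156)^5 + 2.1964/(1+0.156)^6 + 15.5591/(1+0.156)^6 = 12.7052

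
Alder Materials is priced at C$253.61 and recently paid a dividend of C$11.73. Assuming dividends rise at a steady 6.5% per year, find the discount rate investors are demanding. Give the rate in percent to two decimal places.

11.43%

Rearranging the constant-growth DDM: r = D₁/P₀ + g.
D₁ = 11.73 × (1 + 0.065) = 12.4924.
r = 12.4924 / 253.61 + 0.065 = 0.04926 + 0.065 = 0.11426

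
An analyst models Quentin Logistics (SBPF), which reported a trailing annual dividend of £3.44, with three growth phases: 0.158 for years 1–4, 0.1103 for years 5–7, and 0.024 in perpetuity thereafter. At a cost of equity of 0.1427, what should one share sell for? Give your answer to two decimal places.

£53.22

Three-stage DDM. Project D₁…D_7; terminal Gordon value at t=7 with g = 0.024; discount at r = 0.1427.
D_1 = 3.9835
D_2 = 4.6129
D_3 = 5.3418
D_4 = 6.1858
D_5 = 6.8680
D_6 = 7.6256
D_7 = 8.4667
TV_7 = 8.6699/(0.1427−0.024) = 73.0404
P₀ = Σ Dₜ/(1+r)ᵗ + TV_7/(1+r)^7 = 53.2154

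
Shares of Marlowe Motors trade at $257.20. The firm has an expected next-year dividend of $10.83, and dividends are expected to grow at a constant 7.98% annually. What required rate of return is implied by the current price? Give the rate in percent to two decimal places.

12.19%

Rearranging the constant-growth DDM: r = D₁/P₀ + g.
r = 10.8300 / 257.20 + 0.0798 = 0.04211 + 0.0798 = 0.12191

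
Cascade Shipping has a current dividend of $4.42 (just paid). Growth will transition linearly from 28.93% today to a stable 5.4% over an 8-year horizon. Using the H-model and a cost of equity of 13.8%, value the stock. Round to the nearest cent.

H-model: P₀ = D₀[(1+g_L) + H(g_S−g_L)]/(r−g_L), with H = 8/2 = 4.
P₀ = 4.42 × [(1+0.054) + 4×(0.2893−0.054)] / (0.138−0.054)
   = 4.42 × 1.9952 / 0.084 = 104.9855

$104.99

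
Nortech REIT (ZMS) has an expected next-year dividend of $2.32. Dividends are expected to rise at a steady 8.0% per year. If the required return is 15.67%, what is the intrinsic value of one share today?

$30.25

Gordon growth model: P₀ = D₁/(r − g), with D₁ = 2.32 given directly.
P₀ = 2.3200 / (0.1567 − 0.08) = 2.3200 / 0.0767 = 30.2477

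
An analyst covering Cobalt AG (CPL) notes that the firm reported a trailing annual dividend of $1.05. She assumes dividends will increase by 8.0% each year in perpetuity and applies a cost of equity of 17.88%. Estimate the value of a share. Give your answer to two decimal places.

$11.48

Gordon growth model: P₀ = D₁/(r − g). D₁ = 1.05 × (1 + 0.08) = 1.1340.
P₀ = 1.1340 / (0.1788 − 0.08) = 1.1340 / 0.0988 = 11.4777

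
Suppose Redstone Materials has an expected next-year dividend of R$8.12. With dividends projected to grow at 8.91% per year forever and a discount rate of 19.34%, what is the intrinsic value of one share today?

Gordon growth model: P₀ = D₁/(r − g), with D₁ = 8.12 given directly.
P₀ = 8.1200 / (0.1934 − 0.0891) = 8.1200 / 0.1043 = 77.8523

R$77.85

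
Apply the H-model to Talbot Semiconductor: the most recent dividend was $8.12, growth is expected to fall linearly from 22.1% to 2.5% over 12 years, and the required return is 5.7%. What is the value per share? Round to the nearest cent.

H-model: P₀ = D₀[(1+g_L) + H(g_S−g_L)]/(r−g_L), with H = 12/2 = 6.
P₀ = 8.12 × [(1+0.025) + 6×(0.221−0.025)] / (0.057−0.025)
   = 8.12 × 2.2010 / 0.032 = 558.5037

$558.50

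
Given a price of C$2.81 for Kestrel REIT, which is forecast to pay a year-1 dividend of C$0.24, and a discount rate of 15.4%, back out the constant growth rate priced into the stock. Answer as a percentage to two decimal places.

6.86%

From P₀ = D₁/(r − g), the implied growth is g = r − D₁/P₀.
g = 0.154 − 0.24/2.81 = 0.154 − 0.08541 = 0.06859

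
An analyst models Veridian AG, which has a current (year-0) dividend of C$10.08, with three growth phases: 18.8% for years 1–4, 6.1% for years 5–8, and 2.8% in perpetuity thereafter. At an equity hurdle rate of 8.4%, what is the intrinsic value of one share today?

Three-stage DDM. Project D₁…D_8; terminal Gordon value at t=8 with g = 0.028; discount at r = 0.084.
D_1 = 11.9750
D_2 = 14.2263
D_3 = 16.9009
D_4 = 20.0783
D_5 = 21.3030
D_6 = 22.6025
D_7 = 23.9813
D_8 = 25.4441
TV_8 = 26.1566/(0.084−0.028) = 467.0818
P₀ = Σ Dₜ/(1+r)ᵗ + TV_8/(1+r)^8 = 351.1052

C$351.11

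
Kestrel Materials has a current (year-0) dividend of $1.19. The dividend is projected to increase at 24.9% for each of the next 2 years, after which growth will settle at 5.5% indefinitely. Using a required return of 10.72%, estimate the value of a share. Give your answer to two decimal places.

$33.46

Two-stage DDM. Project D₁…D_2 at 0.249, terminal growth 0.055, discount at r = 0.1072.
D_1 = 1.4863
D_2 = 1.8564
Terminal value at t=2: TV = D_3/(r−g) = 1.9585/(0.1072−0.055) = 37.5192
P₀ = 1.4863/(1+0.1072)^1 + 1.8564/(1+0.1072)^2 + 37.5192/(1+0.1072)^2 = 33.4624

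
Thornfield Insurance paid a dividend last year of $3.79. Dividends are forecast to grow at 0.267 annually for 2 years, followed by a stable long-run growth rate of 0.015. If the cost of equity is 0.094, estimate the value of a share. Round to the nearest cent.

Two-stage DDM. Project D₁…D_2 at 0.267, terminal growth 0.015, discount at r = 0.094.
D_1 = 4.8019
D_2 = 6.0840
Terminal value at t=2: TV = D_3/(r−g) = 6.1753/(0.094−0.015) = 78.1684
P₀ = 4.8019/(1+0.094)^1 + 6.0840/(1+0.094)^2 + 78.1684/(1+0.094)^2 = 74.7853

$74.79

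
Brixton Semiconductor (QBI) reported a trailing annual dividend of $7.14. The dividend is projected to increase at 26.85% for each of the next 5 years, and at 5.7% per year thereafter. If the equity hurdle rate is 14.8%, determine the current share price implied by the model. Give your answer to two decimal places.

$185.25

Two-stage DDM. Project D₁…D_5 at 0.2685, terminal growth 0.057, discount at r = 0.148.
D_1 = 9.0571
D_2 = 11.4889
D_3 = 14.5737
D_4 = 18.4867
D_5 = 23.4504
Terminal value at t=5: TV = D_6/(r−g) = 24.7871/(0.148−0.057) = 272.3856
P₀ = 9.0571/(1+0.148)^1 + 11.4889/(1+0.148)^2 + 14.5737/(1+0.148)^3 + 18.4867/(1+0.148)^4 + 23.4504/(1+0.148)^5 + 272.3856/(1+0.148)^5 = 185.2518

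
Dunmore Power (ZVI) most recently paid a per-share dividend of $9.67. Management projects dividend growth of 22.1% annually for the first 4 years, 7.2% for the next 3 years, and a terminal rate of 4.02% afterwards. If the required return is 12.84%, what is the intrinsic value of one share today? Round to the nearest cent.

$217.27

Three-stage DDM. Project D₁…D_7; terminal Gordon value at t=7 with g = 0.0402; discount at r = 0.1284.
D_1 = 11.8071
D_2 = 14.4164
D_3 = 17.6025
D_4 = 21.4926
D_5 = 23.0401
D_6 = 24.6990
D_7 = 26.4773
TV_7 = 27.5417/(0.1284−0.0402) = 312.2639
P₀ = Σ Dₜ/(1+r)ᵗ + TV_7/(1+r)^7 = 217.2734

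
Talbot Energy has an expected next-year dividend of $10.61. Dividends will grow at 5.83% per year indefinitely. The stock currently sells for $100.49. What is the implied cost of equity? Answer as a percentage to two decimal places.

Rearranging the constant-growth DDM: r = D₁/P₀ + g.
r = 10.6100 / 100.49 + 0.0583 = 0.10558 + 0.0583 = 0.16388

16.39%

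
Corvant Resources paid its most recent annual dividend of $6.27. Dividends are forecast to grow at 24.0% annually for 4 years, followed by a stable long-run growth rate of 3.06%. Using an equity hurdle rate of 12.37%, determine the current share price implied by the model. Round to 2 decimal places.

Two-stage DDM. Project D₁…D_4 at 0.24, terminal growth 0.0306, discount at r = 0.1237.
D_1 = 7.7748
D_2 = 9.6408
D_3 = 11.9545
D_4 = 14.8236
Terminal value at t=4: TV = D_5/(r−g) = 15.2772/(0.1237−0.0306) = 164.0948
P₀ = 7.7748/(1+0.1237)^1 + 9.6408/(1+0.1237)^2 + 11.9545/(1+0.1237)^3 + 14.8236/(1+0.1237)^4 + 164.0948/(1+0.1237)^4 = 135.1948

$135.19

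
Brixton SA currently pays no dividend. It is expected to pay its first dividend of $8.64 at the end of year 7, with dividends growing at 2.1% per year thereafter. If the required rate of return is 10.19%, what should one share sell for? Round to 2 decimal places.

$59.66

Deferred-dividend DDM. At t=6 the remaining stream is a growing perpetuity with first payment D_7 = 8.64.
V_6 = D_7/(r−g) = 8.64/(0.1019−0.021) = 106.7985
P₀ = V_6/(1+r)^6 = 106.7985/(1+0.1019)^6 = 59.6640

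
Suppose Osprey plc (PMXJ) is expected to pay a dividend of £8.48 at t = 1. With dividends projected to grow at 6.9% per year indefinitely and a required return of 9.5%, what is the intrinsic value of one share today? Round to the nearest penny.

£326.15

Gordon growth model: P₀ = D₁/(r − g), with D₁ = 8.48 given directly.
P₀ = 8.4800 / (0.095 − 0.069) = 8.4800 / 0.026 = 326.1538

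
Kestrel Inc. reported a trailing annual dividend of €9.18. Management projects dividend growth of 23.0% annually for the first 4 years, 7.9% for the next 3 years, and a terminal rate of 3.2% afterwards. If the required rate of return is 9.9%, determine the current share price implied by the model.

€300.67

Three-stage DDM. Project D₁…D_7; terminal Gordon value at t=7 with g = 0.032; discount at r = 0.099.
D_1 = 11.2914
D_2 = 13.8884
D_3 = 17.0828
D_4 = 21.0118
D_5 = 22.6717
D_6 = 24.4628
D_7 = 26.3954
TV_7 = 27.2400/(0.099−0.032) = 406.5672
P₀ = Σ Dₜ/(1+r)ᵗ + TV_7/(1+r)^7 = 300.6694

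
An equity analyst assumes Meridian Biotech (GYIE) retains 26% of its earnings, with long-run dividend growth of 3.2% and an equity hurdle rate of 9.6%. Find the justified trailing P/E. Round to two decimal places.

11.93

Payout ratio b = 1 − 0.26 = 0.74.
Justified trailing P/E = b(1+g)/(r−g) = 0.74×(1+0.032)/(0.096−0.032) = 11.9325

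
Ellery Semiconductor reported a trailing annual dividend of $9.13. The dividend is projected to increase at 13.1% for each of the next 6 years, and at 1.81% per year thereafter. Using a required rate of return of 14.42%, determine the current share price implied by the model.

Two-stage DDM. Project D₁…D_6 at 0.131, terminal growth 0.0181, discount at r = 0.1442.
D_1 = 10.3260
D_2 = 11.6787
D_3 = 13.2087
D_4 = 14.9390
D_5 = 16.8960
D_6 = 19.1094
Terminal value at t=6: TV = D_7/(r−g) = 19.4553/(0.1442−0.0181) = 154.2843
P₀ = 10.3260/(1+0.1442)^1 + 11.6787/(1+0.1442)^2 + 13.2087/(1+0.1442)^3 + 14.9390/(1+0.1442)^4 + 16.8960/(1+0.1442)^5 + 19.1094/(1+0.1442)^6 + 154.2843/(1+0.1442)^6 = 121.3661

$121.37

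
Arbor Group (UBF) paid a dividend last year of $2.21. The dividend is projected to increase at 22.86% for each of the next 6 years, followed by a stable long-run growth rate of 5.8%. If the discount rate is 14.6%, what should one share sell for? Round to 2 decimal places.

Two-stage DDM. Project D₁…D_6 at 0.2286, terminal growth 0.058, discount at r = 0.146.
D_1 = 2.7152
D_2 = 3.3359
D_3 = 4.0985
D_4 = 5.0354
D_5 = 6.1865
D_6 = 7.6007
Terminal value at t=6: TV = D_7/(r−g) = 8.0416/(0.146−0.058) = 91.3815
P₀ = 2.7152/(1+0.146)^1 + 3.3359/(1+0.146)^2 + 4.0985/(1+0.146)^3 + 5.0354/(1+0.146)^4 + 6.1865/(1+0.146)^5 + 7.6007/(1+0.146)^6 + 91.3815/(1+0.146)^6 = 57.3785

$57.38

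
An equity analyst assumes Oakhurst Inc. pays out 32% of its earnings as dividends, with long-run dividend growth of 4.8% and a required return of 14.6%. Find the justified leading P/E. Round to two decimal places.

Justified leading P/E = b/(r−g) = 0.32/(0.146−0.048) = 3.2653

3.27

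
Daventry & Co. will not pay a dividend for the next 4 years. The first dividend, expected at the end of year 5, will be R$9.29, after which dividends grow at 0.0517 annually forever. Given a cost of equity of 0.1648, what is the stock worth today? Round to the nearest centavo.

Deferred-dividend DDM. At t=4 the remaining stream is a growing perpetuity with first payment D_5 = 9.29.
V_4 = D_5/(r−g) = 9.29/(0.1648−0.0517) = 82.1397
P₀ = V_4/(1+r)^4 = 82.1397/(1+0.1648)^4 = 44.6219

R$44.62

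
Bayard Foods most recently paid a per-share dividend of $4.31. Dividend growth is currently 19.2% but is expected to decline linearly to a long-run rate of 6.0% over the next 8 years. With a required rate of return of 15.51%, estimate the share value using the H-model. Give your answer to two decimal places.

$71.97

H-model: P₀ = D₀[(1+g_L) + H(g_S−g_L)]/(r−g_L), with H = 8/2 = 4.
P₀ = 4.31 × [(1+0.06) + 4×(0.192−0.06)] / (0.1551−0.06)
   = 4.31 × 1.5880 / 0.0951 = 71.9693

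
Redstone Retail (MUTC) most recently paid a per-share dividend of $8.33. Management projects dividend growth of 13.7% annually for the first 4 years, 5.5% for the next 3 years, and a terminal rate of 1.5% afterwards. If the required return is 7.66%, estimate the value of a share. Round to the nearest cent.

$228.80

Three-stage DDM. Project D₁…D_7; terminal Gordon value at t=7 with g = 0.015; discount at r = 0.0766.
D_1 = 9.4712
D_2 = 10.7688
D_3 = 12.2441
D_4 = 13.9215
D_5 = 14.6872
D_6 = 15.4950
D_7 = 16.3472
TV_7 = 16.5924/(0.0766−0.015) = 269.3578
P₀ = Σ Dₜ/(1+r)ᵗ + TV_7/(1+r)^7 = 228.7952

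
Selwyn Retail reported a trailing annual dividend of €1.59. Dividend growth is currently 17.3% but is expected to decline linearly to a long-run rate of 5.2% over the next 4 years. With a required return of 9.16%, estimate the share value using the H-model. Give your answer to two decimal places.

€51.96

H-model: P₀ = D₀[(1+g_L) + H(g_S−g_L)]/(r−g_L), with H = 4/2 = 2.
P₀ = 1.59 × [(1+0.052) + 2×(0.173−0.052)] / (0.0916−0.052)
   = 1.59 × 1.2940 / 0.0396 = 51.9561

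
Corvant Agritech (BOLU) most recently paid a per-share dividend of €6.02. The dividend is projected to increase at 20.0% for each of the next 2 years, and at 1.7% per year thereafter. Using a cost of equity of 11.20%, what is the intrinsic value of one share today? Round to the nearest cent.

€88.56

Two-stage DDM. Project D₁…D_2 at 0.2, terminal growth 0.017, discount at r = 0.112.
D_1 = 7.2240
D_2 = 8.6688
Terminal value at t=2: TV = D_3/(r−g) = 8.8162/(0.112−0.017) = 92.8018
P₀ = 7.2240/(1+0.112)^1 + 8.6688/(1+0.112)^2 + 92.8018/(1+0.112)^2 = 88.5562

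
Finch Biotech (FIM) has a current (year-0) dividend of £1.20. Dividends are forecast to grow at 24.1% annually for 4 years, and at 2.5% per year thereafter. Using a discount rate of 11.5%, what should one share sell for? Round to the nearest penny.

£27.29

Two-stage DDM. Project D₁…D_4 at 0.241, terminal growth 0.025, discount at r = 0.115.
D_1 = 1.4892
D_2 = 1.8481
D_3 = 2.2935
D_4 = 2.8462
Terminal value at t=4: TV = D_5/(r−g) = 2.9174/(0.115−0.025) = 32.4153
P₀ = 1.4892/(1+0.115)^1 + 1.8481/(1+0.115)^2 + 2.2935/(1+0.115)^3 + 2.8462/(1+0.115)^4 + 32.4153/(1+0.115)^4 = 27.2907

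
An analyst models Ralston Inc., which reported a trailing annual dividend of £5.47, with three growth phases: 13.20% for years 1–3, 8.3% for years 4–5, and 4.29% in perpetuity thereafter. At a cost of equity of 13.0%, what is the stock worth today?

Three-stage DDM. Project D₁…D_5; terminal Gordon value at t=5 with g = 0.0429; discount at r = 0.13.
D_1 = 6.1920
D_2 = 7.0094
D_3 = 7.9346
D_4 = 8.5932
D_5 = 9.3064
TV_5 = 9.7057/(0.13−0.0429) = 111.4315
P₀ = Σ Dₜ/(1+r)ᵗ + TV_5/(1+r)^5 = 87.2703

£87.27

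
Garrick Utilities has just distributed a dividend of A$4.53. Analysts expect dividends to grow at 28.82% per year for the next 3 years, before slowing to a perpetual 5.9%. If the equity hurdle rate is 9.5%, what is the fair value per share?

A$235.94

Two-stage DDM. Project D₁…D_3 at 0.2882, terminal growth 0.059, discount at r = 0.095.
D_1 = 5.8355
D_2 = 7.5174
D_3 = 9.6839
Terminal value at t=3: TV = D_4/(r−g) = 10.2552/(0.095−0.059) = 284.8666
P₀ = 5.8355/(1+0.095)^1 + 7.5174/(1+0.095)^2 + 9.6839/(1+0.095)^3 + 284.8666/(1+0.095)^3 = 235.9443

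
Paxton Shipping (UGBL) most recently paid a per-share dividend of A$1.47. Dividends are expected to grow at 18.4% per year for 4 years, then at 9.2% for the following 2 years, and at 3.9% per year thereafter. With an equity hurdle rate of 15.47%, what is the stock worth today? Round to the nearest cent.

Three-stage DDM. Project D₁…D_6; terminal Gordon value at t=6 with g = 0.039; discount at r = 0.1547.
D_1 = 1.7405
D_2 = 2.0607
D_3 = 2.4399
D_4 = 2.8888
D_5 = 3.1546
D_6 = 3.4448
TV_6 = 3.5792/(0.1547−0.039) = 30.9351
P₀ = Σ Dₜ/(1+r)ᵗ + TV_6/(1+r)^6 = 22.3034

A$22.30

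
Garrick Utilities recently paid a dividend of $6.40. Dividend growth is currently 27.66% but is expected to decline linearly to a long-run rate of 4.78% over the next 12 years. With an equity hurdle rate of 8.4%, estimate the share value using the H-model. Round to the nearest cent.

$427.95

H-model: P₀ = D₀[(1+g_L) + H(g_S−g_L)]/(r−g_L), with H = 12/2 = 6.
P₀ = 6.40 × [(1+0.0478) + 6×(0.2766−0.0478)] / (0.084−0.0478)
   = 6.40 × 2.4206 / 0.0362 = 427.9514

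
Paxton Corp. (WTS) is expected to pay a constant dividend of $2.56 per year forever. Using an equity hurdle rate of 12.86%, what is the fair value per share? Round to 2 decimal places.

Zero-growth DDM (perpetuity): P₀ = D/r = 2.56 / 0.1286 = 19.9067

$19.91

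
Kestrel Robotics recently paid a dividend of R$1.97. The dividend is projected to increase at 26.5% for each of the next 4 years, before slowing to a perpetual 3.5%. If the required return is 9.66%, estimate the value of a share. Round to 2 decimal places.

R$70.02

Two-stage DDM. Project D₁…D_4 at 0.265, terminal growth 0.035, discount at r = 0.0966.
D_1 = 2.4921
D_2 = 3.1524
D_3 = 3.9878
D_4 = 5.0446
Terminal value at t=4: TV = D_5/(r−g) = 5.2212/(0.0966−0.035) = 84.7594
P₀ = 2.4921/(1+0.0966)^1 + 3.1524/(1+0.0966)^2 + 3.9878/(1+0.0966)^3 + 5.0446/(1+0.0966)^4 + 84.7594/(1+0.0966)^4 = 70.0197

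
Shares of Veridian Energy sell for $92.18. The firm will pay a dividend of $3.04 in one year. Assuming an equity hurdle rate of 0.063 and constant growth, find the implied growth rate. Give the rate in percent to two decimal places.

3.00%

From P₀ = D₁/(r − g), the implied growth is g = r − D₁/P₀.
g = 0.063 − 3.04/92.18 = 0.063 − 0.03298 = 0.03002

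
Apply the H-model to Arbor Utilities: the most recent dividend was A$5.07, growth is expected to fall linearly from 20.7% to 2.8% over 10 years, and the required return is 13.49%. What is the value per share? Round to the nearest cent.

H-model: P₀ = D₀[(1+g_L) + H(g_S−g_L)]/(r−g_L), with H = 10/2 = 5.
P₀ = 5.07 × [(1+0.028) + 5×(0.207−0.028)] / (0.1349−0.028)
   = 5.07 × 1.9230 / 0.1069 = 91.2031

A$91.20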